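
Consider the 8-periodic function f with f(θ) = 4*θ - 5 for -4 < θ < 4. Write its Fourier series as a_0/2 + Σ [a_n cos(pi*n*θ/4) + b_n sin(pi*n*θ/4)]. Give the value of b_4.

-8/pi

b_4 = 1/4 ∫_{-4}^{4} f(θ) sin(pi*θ) dθ.
Integrating by parts (boundary term plus one more integral), an antiderivative of (4*θ - 5) sin(pi*θ) is -4*θ*cos(pi*θ)/pi + 4*sin(pi*θ)/pi**2 + 5*cos(pi*θ)/pi; evaluating from -4 to 4: ∫_{-4}^{4} (4*θ - 5) sin(pi*θ) dθ = (-11/pi) - (21/pi) = -32/pi.
Hence b_4 = (1/4)·(-32/pi) = -8/pi.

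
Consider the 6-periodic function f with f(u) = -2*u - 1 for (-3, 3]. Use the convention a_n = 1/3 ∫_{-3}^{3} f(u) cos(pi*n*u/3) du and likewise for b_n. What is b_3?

-4/pi

b_3 = 1/3 ∫_{-3}^{3} f(u) sin(pi*u) du.
Integrating by parts (boundary term plus one more integral), an antiderivative of (-2*u - 1) sin(pi*u) is 2*u*cos(pi*u)/pi - 2*sin(pi*u)/pi**2 + cos(pi*u)/pi; evaluating from -3 to 3: ∫_{-3}^{3} (-2*u - 1) sin(pi*u) du = (-7/pi) - (5/pi) = -12/pi.
Hence b_3 = (1/3)·(-12/pi) = -4/pi.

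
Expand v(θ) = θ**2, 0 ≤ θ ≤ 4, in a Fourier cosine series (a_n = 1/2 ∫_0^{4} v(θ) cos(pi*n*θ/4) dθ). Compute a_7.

-64/(49*pi**2)

a_7 = 1/2 ∫_0^{4} (θ**2) cos(7*pi*θ/4) dθ.
Integrating by parts twice (tabular method), an antiderivative of (θ**2) cos(7*pi*θ/4) is 4*θ**2*sin(7*pi*θ/4)/(7*pi) + 32*θ*cos(7*pi*θ/4)/(49*pi**2) - 128*sin(7*pi*θ/4)/(343*pi**3); evaluating from 0 to 4: ∫_{0}^{4} (θ**2) cos(7*pi*θ/4) dθ = (-128/(49*pi**2)) - (0) = -128/(49*pi**2).
Hence a_7 = (1/2)·(-128/(49*pi**2)) = -64/(49*pi**2).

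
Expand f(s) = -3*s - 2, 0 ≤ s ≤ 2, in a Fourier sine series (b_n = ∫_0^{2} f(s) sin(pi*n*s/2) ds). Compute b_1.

b_1 = ∫_0^{2} (-3*s - 2) sin(pi*s/2) ds.
Integrating by parts (boundary term plus one more integral), an antiderivative of (-3*s - 2) sin(pi*s/2) is 6*s*cos(pi*s/2)/pi - 12*sin(pi*s/2)/pi**2 + 4*cos(pi*s/2)/pi; evaluating from 0 to 2: ∫_{0}^{2} (-3*s - 2) sin(pi*s/2) ds = (-16/pi) - (4/pi) = -20/pi.
Hence b_1 = -20/pi.

-20/pi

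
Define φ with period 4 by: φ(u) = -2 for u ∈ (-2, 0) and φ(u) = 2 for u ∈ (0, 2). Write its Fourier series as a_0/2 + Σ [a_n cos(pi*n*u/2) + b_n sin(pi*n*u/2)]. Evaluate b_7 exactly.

8/(7*pi)

b_7 = 1/2 ∫_{-2}^{2} φ(u) sin(7*pi*u/2) du.
φ is odd and sin(7*pi*u/2) is odd, so the integrand is even and b_7 = ∫_0^{2} φ(u) sin(7*pi*u/2) du.
Directly, an antiderivative of (2) sin(7*pi*u/2) is -4*cos(7*pi*u/2)/(7*pi); evaluating from 0 to 2: ∫_{0}^{2} (2) sin(7*pi*u/2) du = (4/(7*pi)) - (-4/(7*pi)) = 8/(7*pi).
Hence b_7 = 8/(7*pi).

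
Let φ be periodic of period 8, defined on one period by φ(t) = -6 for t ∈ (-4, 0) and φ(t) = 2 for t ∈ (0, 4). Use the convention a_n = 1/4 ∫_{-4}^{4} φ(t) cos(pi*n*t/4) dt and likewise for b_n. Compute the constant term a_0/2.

a_0 = 1/4 ∫_{-4}^{4} φ(t) dt = 1/4 · (-16) = -4.
So the constant term a_0/2 = -2.

-2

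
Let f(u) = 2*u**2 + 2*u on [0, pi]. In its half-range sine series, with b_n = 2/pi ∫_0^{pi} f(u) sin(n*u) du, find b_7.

4*(-4 + 49*pi + 49*pi**2)/(343*pi)

b_7 = 2/pi ∫_0^{pi} (2*u**2 + 2*u) sin(7*u) du.
Integrating by parts twice (tabular method), an antiderivative of (2*u**2 + 2*u) sin(7*u) is -2*u**2*cos(7*u)/7 + 4*u*sin(7*u)/49 - 2*u*cos(7*u)/7 + 2*sin(7*u)/49 + 4*cos(7*u)/343; evaluating from 0 to pi: ∫_{0}^{pi} (2*u**2 + 2*u) sin(7*u) du = (-4/343 + 2*pi/7 + 2*pi**2/7) - (4/343) = -8/343 + 2*pi/7 + 2*pi**2/7.
Hence b_7 = (2/pi)·(-8/343 + 2*pi/7 + 2*pi**2/7) = 4*(-4 + 49*pi + 49*pi**2)/(343*pi).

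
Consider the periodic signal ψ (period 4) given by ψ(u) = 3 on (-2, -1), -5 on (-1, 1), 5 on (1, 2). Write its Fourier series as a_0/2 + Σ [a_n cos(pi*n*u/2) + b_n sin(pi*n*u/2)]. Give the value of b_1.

2/pi

b_1 = 1/2 ∫_{-2}^{2} ψ(u) sin(pi*u/2) du.
Split the integral at the breakpoints.
Directly, an antiderivative of (3) sin(pi*u/2) is -6*cos(pi*u/2)/pi; evaluating from -2 to -1: ∫_{-2}^{-1} (3) sin(pi*u/2) du = (0) - (6/pi) = -6/pi.
Directly, an antiderivative of (-5) sin(pi*u/2) is 10*cos(pi*u/2)/pi; evaluating from -1 to 1: ∫_{-1}^{1} (-5) sin(pi*u/2) du = (0) - (0) = 0.
Directly, an antiderivative of (5) sin(pi*u/2) is -10*cos(pi*u/2)/pi; evaluating from 1 to 2: ∫_{1}^{2} (5) sin(pi*u/2) du = (10/pi) - (0) = 10/pi.
Summing the pieces and multiplying by (1/2) gives b_1 = 2/pi.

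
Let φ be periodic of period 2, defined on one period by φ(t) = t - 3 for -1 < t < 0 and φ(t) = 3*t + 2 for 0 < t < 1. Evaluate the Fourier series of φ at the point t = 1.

1/2

At t = 1 the one-sided limits are φ(1^-) = 5 and φ(1^+) = -4.
By Dirichlet's theorem the series converges to their average, [(5) + (-4)]/2 = 1/2.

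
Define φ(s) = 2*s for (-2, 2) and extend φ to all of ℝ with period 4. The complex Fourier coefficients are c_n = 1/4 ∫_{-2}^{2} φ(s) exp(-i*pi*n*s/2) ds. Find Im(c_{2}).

Since φ is real-valued, Im(c_{2}) = -1/4 ∫_{-2}^{2} φ(s) sin(pi*s) ds = -b_{2}/2.
φ is odd and sin(pi*s) is odd, so the integrand is even: ∫_{-2}^{2} φ(s) sin(pi*s) ds = 2∫_0^{2} φ(s) sin(pi*s) ds.
Integrating by parts (boundary term plus one more integral), an antiderivative of (2*s) sin(pi*s) is -2*s*cos(pi*s)/pi + 2*sin(pi*s)/pi**2; evaluating from 0 to 2: ∫_{0}^{2} (2*s) sin(pi*s) ds = (-4/pi) - (0) = -4/pi.
So ∫_{-2}^{2} φ(s) sin(pi*s) ds = -8/pi.
Hence Im(c_{2}) = (-1/4)·(-8/pi) = 2/pi.

2/pi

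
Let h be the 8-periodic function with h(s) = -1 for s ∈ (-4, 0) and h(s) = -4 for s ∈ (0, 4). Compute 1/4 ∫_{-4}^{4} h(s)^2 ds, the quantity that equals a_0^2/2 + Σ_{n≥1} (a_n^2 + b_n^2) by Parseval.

17

1/4 ∫_{-4}^{4} h(s)^2 ds = 1/4 · (68) = 17.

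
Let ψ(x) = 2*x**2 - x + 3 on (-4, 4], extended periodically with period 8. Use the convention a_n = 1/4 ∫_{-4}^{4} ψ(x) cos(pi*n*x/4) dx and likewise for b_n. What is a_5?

a_5 = 1/4 ∫_{-4}^{4} ψ(x) cos(5*pi*x/4) dx.
Integrating by parts twice (tabular method), an antiderivative of (2*x**2 - x + 3) cos(5*pi*x/4) is 8*x**2*sin(5*pi*x/4)/(5*pi) - 4*x*sin(5*pi*x/4)/(5*pi) + 64*x*cos(5*pi*x/4)/(25*pi**2) - 256*sin(5*pi*x/4)/(125*pi**3) + 12*sin(5*pi*x/4)/(5*pi) - 16*cos(5*pi*x/4)/(25*pi**2); evaluating from -4 to 4: ∫_{-4}^{4} (2*x**2 - x + 3) cos(5*pi*x/4) dx = (-48/(5*pi**2)) - (272/(25*pi**2)) = -512/(25*pi**2).
Hence a_5 = (1/4)·(-512/(25*pi**2)) = -128/(25*pi**2).

-128/(25*pi**2)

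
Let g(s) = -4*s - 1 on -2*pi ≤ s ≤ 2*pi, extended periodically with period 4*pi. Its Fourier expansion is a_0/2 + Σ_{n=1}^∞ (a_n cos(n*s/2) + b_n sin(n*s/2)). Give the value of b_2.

b_2 = (1/(2*pi)) ∫_{-2*pi}^{2*pi} g(s) sin(s) ds.
Integrating by parts (boundary term plus one more integral), an antiderivative of (-4*s - 1) sin(s) is 4*s*cos(s) - 4*sin(s) + cos(s); evaluating from -2*pi to 2*pi: ∫_{-2*pi}^{2*pi} (-4*s - 1) sin(s) ds = (1 + 8*pi) - (1 - 8*pi) = 16*pi.
Hence b_2 = (1/(2*pi))·(16*pi) = 8.

8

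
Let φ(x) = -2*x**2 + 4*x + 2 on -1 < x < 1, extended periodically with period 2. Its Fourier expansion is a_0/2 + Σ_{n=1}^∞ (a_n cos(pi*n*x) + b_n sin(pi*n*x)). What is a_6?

a_6 = ∫_{-1}^{1} φ(x) cos(6*pi*x) dx.
Integrating by parts twice (tabular method), an antiderivative of (-2*x**2 + 4*x + 2) cos(6*pi*x) is -x**2*sin(6*pi*x)/(3*pi) + 2*x*sin(6*pi*x)/(3*pi) - x*cos(6*pi*x)/(9*pi**2) + sin(6*pi*x)/(54*pi**3) + sin(6*pi*x)/(3*pi) + cos(6*pi*x)/(9*pi**2); evaluating from -1 to 1: ∫_{-1}^{1} (-2*x**2 + 4*x + 2) cos(6*pi*x) dx = (0) - (2/(9*pi**2)) = -2/(9*pi**2).
Hence a_6 = -2/(9*pi**2).

-2/(9*pi**2)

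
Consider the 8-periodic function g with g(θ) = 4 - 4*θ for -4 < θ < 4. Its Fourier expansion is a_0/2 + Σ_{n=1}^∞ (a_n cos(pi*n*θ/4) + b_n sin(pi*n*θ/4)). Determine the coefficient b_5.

b_5 = 1/4 ∫_{-4}^{4} g(θ) sin(5*pi*θ/4) dθ.
Integrating by parts (boundary term plus one more integral), an antiderivative of (4 - 4*θ) sin(5*pi*θ/4) is 16*θ*cos(5*pi*θ/4)/(5*pi) - 64*sin(5*pi*θ/4)/(25*pi**2) - 16*cos(5*pi*θ/4)/(5*pi); evaluating from -4 to 4: ∫_{-4}^{4} (4 - 4*θ) sin(5*pi*θ/4) dθ = (-48/(5*pi)) - (16/pi) = -128/(5*pi).
Hence b_5 = (1/4)·(-128/(5*pi)) = -32/(5*pi).

-32/(5*pi)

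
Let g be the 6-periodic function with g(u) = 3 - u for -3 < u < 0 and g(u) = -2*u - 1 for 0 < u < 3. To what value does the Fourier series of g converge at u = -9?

u = -9 differs from u = -3 by -1 full period(s), and the series is 6-periodic.
At u = -3 the one-sided limits are g(-3^-) = -7 and g(-3^+) = 6.
By Dirichlet's theorem the series converges to their average, [(-7) + (6)]/2 = -1/2.

-1/2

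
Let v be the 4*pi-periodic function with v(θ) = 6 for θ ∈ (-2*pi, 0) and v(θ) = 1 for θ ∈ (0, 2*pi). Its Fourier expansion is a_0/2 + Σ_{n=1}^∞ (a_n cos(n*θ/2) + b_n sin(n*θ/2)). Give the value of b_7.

-10/(7*pi)

b_7 = (1/(2*pi)) ∫_{-2*pi}^{2*pi} v(θ) sin(7*θ/2) dθ.
Split the integral at the breakpoints.
Directly, an antiderivative of (6) sin(7*θ/2) is -12*cos(7*θ/2)/7; evaluating from -2*pi to 0: ∫_{-2*pi}^{0} (6) sin(7*θ/2) dθ = (-12/7) - (12/7) = -24/7.
Directly, an antiderivative of (1) sin(7*θ/2) is -2*cos(7*θ/2)/7; evaluating from 0 to 2*pi: ∫_{0}^{2*pi} (1) sin(7*θ/2) dθ = (2/7) - (-2/7) = 4/7.
Summing the pieces and multiplying by (1/(2*pi)) gives b_7 = -10/(7*pi).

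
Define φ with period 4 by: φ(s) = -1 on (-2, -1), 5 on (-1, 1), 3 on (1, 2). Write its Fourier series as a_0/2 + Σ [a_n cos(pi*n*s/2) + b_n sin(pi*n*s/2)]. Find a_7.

-8/(7*pi)

a_7 = 1/2 ∫_{-2}^{2} φ(s) cos(7*pi*s/2) ds.
Split the integral at the breakpoints.
Directly, an antiderivative of (-1) cos(7*pi*s/2) is -2*sin(7*pi*s/2)/(7*pi); evaluating from -2 to -1: ∫_{-2}^{-1} (-1) cos(7*pi*s/2) ds = (-2/(7*pi)) - (0) = -2/(7*pi).
Directly, an antiderivative of (5) cos(7*pi*s/2) is 10*sin(7*pi*s/2)/(7*pi); evaluating from -1 to 1: ∫_{-1}^{1} (5) cos(7*pi*s/2) ds = (-10/(7*pi)) - (10/(7*pi)) = -20/(7*pi).
Directly, an antiderivative of (3) cos(7*pi*s/2) is 6*sin(7*pi*s/2)/(7*pi); evaluating from 1 to 2: ∫_{1}^{2} (3) cos(7*pi*s/2) ds = (0) - (-6/(7*pi)) = 6/(7*pi).
Summing the pieces and multiplying by (1/2) gives a_7 = -8/(7*pi).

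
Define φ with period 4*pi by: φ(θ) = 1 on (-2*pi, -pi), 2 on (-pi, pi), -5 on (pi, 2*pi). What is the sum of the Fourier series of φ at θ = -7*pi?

-3/2

θ = -7*pi differs from θ = pi by -2 full period(s), and the series is 4*pi-periodic.
At θ = pi the one-sided limits are φ(pi^-) = 2 and φ(pi^+) = -5.
By Dirichlet's theorem the series converges to their average, [(2) + (-5)]/2 = -3/2.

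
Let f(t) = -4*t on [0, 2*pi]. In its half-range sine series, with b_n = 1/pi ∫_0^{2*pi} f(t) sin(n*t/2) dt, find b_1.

-16

b_1 = 1/pi ∫_0^{2*pi} (-4*t) sin(t/2) dt.
Integrating by parts (boundary term plus one more integral), an antiderivative of (-4*t) sin(t/2) is 8*t*cos(t/2) - 16*sin(t/2); evaluating from 0 to 2*pi: ∫_{0}^{2*pi} (-4*t) sin(t/2) dt = (-16*pi) - (0) = -16*pi.
Hence b_1 = (1/pi)·(-16*pi) = -16.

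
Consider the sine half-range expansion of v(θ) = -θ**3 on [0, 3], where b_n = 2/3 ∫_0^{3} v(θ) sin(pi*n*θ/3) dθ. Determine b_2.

-81/(2*pi**3) + 27/pi

b_2 = 2/3 ∫_0^{3} (-θ**3) sin(2*pi*θ/3) dθ.
Integrating by parts three times (tabular method), an antiderivative of (-θ**3) sin(2*pi*θ/3) is 3*θ**3*cos(2*pi*θ/3)/(2*pi) - 27*θ**2*sin(2*pi*θ/3)/(4*pi**2) - 81*θ*cos(2*pi*θ/3)/(4*pi**3) + 243*sin(2*pi*θ/3)/(8*pi**4); evaluating from 0 to 3: ∫_{0}^{3} (-θ**3) sin(2*pi*θ/3) dθ = (81*(-3 + 2*pi**2)/(4*pi**3)) - (0) = 81*(-3 + 2*pi**2)/(4*pi**3).
Hence b_2 = (2/3)·(81*(-3 + 2*pi**2)/(4*pi**3)) = -81/(2*pi**3) + 27/pi.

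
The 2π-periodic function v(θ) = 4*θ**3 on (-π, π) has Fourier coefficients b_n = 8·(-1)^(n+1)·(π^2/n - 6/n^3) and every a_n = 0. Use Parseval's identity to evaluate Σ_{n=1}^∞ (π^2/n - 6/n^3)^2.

pi**6/14

Parseval: Σ b_n^2 = (1/π) ∫_{-π}^{π} v(θ)^2 dθ = 32*pi**6/7.
b_n^2 = 64·(π^2/n - 6/n^3)^2, so the sum equals (32*pi**6/7)/64 = pi**6/14.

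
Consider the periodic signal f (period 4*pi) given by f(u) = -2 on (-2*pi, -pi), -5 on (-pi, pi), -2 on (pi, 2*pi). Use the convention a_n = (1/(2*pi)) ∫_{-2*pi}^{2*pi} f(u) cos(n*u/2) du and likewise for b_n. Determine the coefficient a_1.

a_1 = (1/(2*pi)) ∫_{-2*pi}^{2*pi} f(u) cos(u/2) du.
f is even and cos(u/2) is even, so the integrand is even and a_1 = 1/pi ∫_0^{2*pi} f(u) cos(u/2) du.
Split the integral at the breakpoints.
Directly, an antiderivative of (-5) cos(u/2) is -10*sin(u/2); evaluating from 0 to pi: ∫_{0}^{pi} (-5) cos(u/2) du = (-10) - (0) = -10.
Directly, an antiderivative of (-2) cos(u/2) is -4*sin(u/2); evaluating from pi to 2*pi: ∫_{pi}^{2*pi} (-2) cos(u/2) du = (0) - (-4) = 4.
Summing the pieces and multiplying by (1/pi) gives a_1 = -6/pi.

-6/pi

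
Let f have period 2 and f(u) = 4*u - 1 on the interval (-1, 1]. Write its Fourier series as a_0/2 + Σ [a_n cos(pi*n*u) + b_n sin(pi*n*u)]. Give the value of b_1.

b_1 = ∫_{-1}^{1} f(u) sin(pi*u) du.
Integrating by parts (boundary term plus one more integral), an antiderivative of (4*u - 1) sin(pi*u) is -4*u*cos(pi*u)/pi + 4*sin(pi*u)/pi**2 + cos(pi*u)/pi; evaluating from -1 to 1: ∫_{-1}^{1} (4*u - 1) sin(pi*u) du = (3/pi) - (-5/pi) = 8/pi.
Hence b_1 = 8/pi.

8/pi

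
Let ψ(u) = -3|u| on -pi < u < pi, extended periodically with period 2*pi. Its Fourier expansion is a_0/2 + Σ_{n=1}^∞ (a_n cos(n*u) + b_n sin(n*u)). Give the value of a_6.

a_6 = 1/pi ∫_{-pi}^{pi} ψ(u) cos(6*u) du.
ψ is even and cos(6*u) is even, so the integrand is even and a_6 = 2/pi ∫_0^{pi} ψ(u) cos(6*u) du.
Integrating by parts (boundary term plus one more integral), an antiderivative of (-3*u) cos(6*u) is -u*sin(6*u)/2 - cos(6*u)/12; evaluating from 0 to pi: ∫_{0}^{pi} (-3*u) cos(6*u) du = (-1/12) - (-1/12) = 0.
Hence a_6 = (2/pi)·(0) = 0.

0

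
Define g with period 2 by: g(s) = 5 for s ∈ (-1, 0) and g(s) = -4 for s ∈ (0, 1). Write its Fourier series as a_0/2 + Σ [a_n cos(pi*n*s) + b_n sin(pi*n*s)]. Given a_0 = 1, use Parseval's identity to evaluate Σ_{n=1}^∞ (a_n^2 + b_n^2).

81/2

Parseval: a_0^2/2 + Σ_{n≥1} (a_n^2+b_n^2) = ∫_{-1}^{1} g(s)^2 ds = 41.
Subtract a_0^2/2 = 1/2: Σ (a_n^2+b_n^2) = 81/2.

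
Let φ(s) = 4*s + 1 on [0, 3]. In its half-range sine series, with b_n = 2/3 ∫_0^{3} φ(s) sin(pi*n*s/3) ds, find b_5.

b_5 = 2/3 ∫_0^{3} (4*s + 1) sin(5*pi*s/3) ds.
Integrating by parts (boundary term plus one more integral), an antiderivative of (4*s + 1) sin(5*pi*s/3) is -12*s*cos(5*pi*s/3)/(5*pi) + 36*sin(5*pi*s/3)/(25*pi**2) - 3*cos(5*pi*s/3)/(5*pi); evaluating from 0 to 3: ∫_{0}^{3} (4*s + 1) sin(5*pi*s/3) ds = (39/(5*pi)) - (-3/(5*pi)) = 42/(5*pi).
Hence b_5 = (2/3)·(42/(5*pi)) = 28/(5*pi).

28/(5*pi)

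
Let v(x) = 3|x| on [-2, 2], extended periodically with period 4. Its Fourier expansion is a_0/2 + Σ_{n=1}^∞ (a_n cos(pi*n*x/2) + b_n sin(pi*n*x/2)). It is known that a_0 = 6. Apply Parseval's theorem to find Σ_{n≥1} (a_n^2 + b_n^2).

6

Parseval: a_0^2/2 + Σ_{n≥1} (a_n^2+b_n^2) = 1/2 ∫_{-2}^{2} v(x)^2 dx = 24.
Subtract a_0^2/2 = 18: Σ (a_n^2+b_n^2) = 6.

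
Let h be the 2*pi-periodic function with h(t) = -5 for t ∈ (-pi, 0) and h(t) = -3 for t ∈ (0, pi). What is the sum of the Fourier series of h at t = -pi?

-4

At t = -pi the one-sided limits are h(-pi^-) = -3 and h(-pi^+) = -5.
By Dirichlet's theorem the series converges to their average, [(-3) + (-5)]/2 = -4.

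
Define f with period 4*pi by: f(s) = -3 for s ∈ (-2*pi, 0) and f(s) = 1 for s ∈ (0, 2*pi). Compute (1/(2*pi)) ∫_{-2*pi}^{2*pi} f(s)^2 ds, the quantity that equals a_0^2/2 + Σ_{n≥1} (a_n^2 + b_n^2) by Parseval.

10

(1/(2*pi)) ∫_{-2*pi}^{2*pi} f(s)^2 ds = (1/(2*pi)) · (20*pi) = 10.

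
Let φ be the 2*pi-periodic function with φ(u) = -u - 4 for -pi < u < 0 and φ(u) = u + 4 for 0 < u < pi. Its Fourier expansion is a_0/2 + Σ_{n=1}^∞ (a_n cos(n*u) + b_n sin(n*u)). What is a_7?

a_7 = 1/pi ∫_{-pi}^{pi} φ(u) cos(7*u) du.
Split the integral at the breakpoints.
Integrating by parts (boundary term plus one more integral), an antiderivative of (-u - 4) cos(7*u) is -u*sin(7*u)/7 - 4*sin(7*u)/7 - cos(7*u)/49; evaluating from -pi to 0: ∫_{-pi}^{0} (-u - 4) cos(7*u) du = (-1/49) - (1/49) = -2/49.
Integrating by parts (boundary term plus one more integral), an antiderivative of (u + 4) cos(7*u) is u*sin(7*u)/7 + 4*sin(7*u)/7 + cos(7*u)/49; evaluating from 0 to pi: ∫_{0}^{pi} (u + 4) cos(7*u) du = (-1/49) - (1/49) = -2/49.
Summing the pieces and multiplying by (1/pi) gives a_7 = -4/(49*pi).

-4/(49*pi)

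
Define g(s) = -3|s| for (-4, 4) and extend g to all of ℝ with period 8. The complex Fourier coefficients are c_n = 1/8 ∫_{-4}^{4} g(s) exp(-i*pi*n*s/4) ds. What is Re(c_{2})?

0

Since g is real-valued, Re(c_{2}) = 1/8 ∫_{-4}^{4} g(s) cos(pi*s/2) ds = a_{2}/2.
g is even and cos(pi*s/2) is even, so the integrand is even: ∫_{-4}^{4} g(s) cos(pi*s/2) ds = 2∫_0^{4} g(s) cos(pi*s/2) ds.
Integrating by parts (boundary term plus one more integral), an antiderivative of (-3*s) cos(pi*s/2) is -6*s*sin(pi*s/2)/pi - 12*cos(pi*s/2)/pi**2; evaluating from 0 to 4: ∫_{0}^{4} (-3*s) cos(pi*s/2) ds = (-12/pi**2) - (-12/pi**2) = 0.
So ∫_{-4}^{4} g(s) cos(pi*s/2) ds = 0.
Hence Re(c_{2}) = (1/8)·(0) = 0.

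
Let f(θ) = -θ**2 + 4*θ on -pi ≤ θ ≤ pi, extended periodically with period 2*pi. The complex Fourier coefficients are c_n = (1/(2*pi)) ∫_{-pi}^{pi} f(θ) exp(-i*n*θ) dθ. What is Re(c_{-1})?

Since f is real-valued, Re(c_{-1}) = (1/(2*pi)) ∫_{-pi}^{pi} f(θ) cos(-θ) dθ = a_{1}/2.
Integrating by parts twice (tabular method), an antiderivative of (-θ**2 + 4*θ) cos(-θ) is -θ**2*sin(θ) + 4*θ*sin(θ) - 2*θ*cos(θ) + 2*sin(θ) + 4*cos(θ); evaluating from -pi to pi: ∫_{-pi}^{pi} (-θ**2 + 4*θ) cos(-θ) dθ = (-4 + 2*pi) - (-2*pi - 4) = 4*pi.
Hence Re(c_{-1}) = (1/(2*pi))·(4*pi) = 2.

2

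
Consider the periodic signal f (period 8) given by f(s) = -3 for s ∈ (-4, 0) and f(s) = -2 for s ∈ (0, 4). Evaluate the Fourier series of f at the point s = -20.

-5/2

s = -20 differs from s = -4 by -2 full period(s), and the series is 8-periodic.
At s = -4 the one-sided limits are f(-4^-) = -2 and f(-4^+) = -3.
By Dirichlet's theorem the series converges to their average, [(-2) + (-3)]/2 = -5/2.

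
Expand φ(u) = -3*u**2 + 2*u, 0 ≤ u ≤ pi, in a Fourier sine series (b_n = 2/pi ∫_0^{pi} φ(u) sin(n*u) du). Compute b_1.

b_1 = 2/pi ∫_0^{pi} (-3*u**2 + 2*u) sin(u) du.
Integrating by parts twice (tabular method), an antiderivative of (-3*u**2 + 2*u) sin(u) is 3*u**2*cos(u) - 6*u*sin(u) - 2*u*cos(u) + 2*sin(u) - 6*cos(u); evaluating from 0 to pi: ∫_{0}^{pi} (-3*u**2 + 2*u) sin(u) du = (-3*pi**2 + 6 + 2*pi) - (-6) = -3*pi**2 + 2*pi + 12.
Hence b_1 = (2/pi)·(-3*pi**2 + 2*pi + 12) = -6*pi + 4 + 24/pi.

-6*pi + 4 + 24/pi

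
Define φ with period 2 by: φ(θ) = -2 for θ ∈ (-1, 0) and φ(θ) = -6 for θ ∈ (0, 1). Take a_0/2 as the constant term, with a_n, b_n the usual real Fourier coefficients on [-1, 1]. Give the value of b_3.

-8/(3*pi)

b_3 = ∫_{-1}^{1} φ(θ) sin(3*pi*θ) dθ.
Split the integral at the breakpoints.
Directly, an antiderivative of (-2) sin(3*pi*θ) is 2*cos(3*pi*θ)/(3*pi); evaluating from -1 to 0: ∫_{-1}^{0} (-2) sin(3*pi*θ) dθ = (2/(3*pi)) - (-2/(3*pi)) = 4/(3*pi).
Directly, an antiderivative of (-6) sin(3*pi*θ) is 2*cos(3*pi*θ)/pi; evaluating from 0 to 1: ∫_{0}^{1} (-6) sin(3*pi*θ) dθ = (-2/pi) - (2/pi) = -4/pi.
Summing the pieces gives b_3 = -8/(3*pi).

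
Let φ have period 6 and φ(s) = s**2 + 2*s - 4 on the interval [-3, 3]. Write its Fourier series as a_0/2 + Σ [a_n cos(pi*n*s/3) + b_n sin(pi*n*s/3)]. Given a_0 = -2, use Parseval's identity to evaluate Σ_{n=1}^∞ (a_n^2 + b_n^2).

192/5

Parseval: a_0^2/2 + Σ_{n≥1} (a_n^2+b_n^2) = 1/3 ∫_{-3}^{3} φ(s)^2 ds = 202/5.
Subtract a_0^2/2 = 2: Σ (a_n^2+b_n^2) = 192/5.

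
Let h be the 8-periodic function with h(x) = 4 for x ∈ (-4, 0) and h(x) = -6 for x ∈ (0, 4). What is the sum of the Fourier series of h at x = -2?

4

h is continuous at x = -2 with value 4, so the series converges to 4 there.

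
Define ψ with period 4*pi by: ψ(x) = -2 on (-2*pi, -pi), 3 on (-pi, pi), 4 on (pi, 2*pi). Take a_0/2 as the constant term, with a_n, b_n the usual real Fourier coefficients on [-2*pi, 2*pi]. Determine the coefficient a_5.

4/(5*pi)

a_5 = (1/(2*pi)) ∫_{-2*pi}^{2*pi} ψ(x) cos(5*x/2) dx.
Split the integral at the breakpoints.
Directly, an antiderivative of (-2) cos(5*x/2) is -4*sin(5*x/2)/5; evaluating from -2*pi to -pi: ∫_{-2*pi}^{-pi} (-2) cos(5*x/2) dx = (4/5) - (0) = 4/5.
Directly, an antiderivative of (3) cos(5*x/2) is 6*sin(5*x/2)/5; evaluating from -pi to pi: ∫_{-pi}^{pi} (3) cos(5*x/2) dx = (6/5) - (-6/5) = 12/5.
Directly, an antiderivative of (4) cos(5*x/2) is 8*sin(5*x/2)/5; evaluating from pi to 2*pi: ∫_{pi}^{2*pi} (4) cos(5*x/2) dx = (0) - (8/5) = -8/5.
Summing the pieces and multiplying by (1/(2*pi)) gives a_5 = 4/(5*pi).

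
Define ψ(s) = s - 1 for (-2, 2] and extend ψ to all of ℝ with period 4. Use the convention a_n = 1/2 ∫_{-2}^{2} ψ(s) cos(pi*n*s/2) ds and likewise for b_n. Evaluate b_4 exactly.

b_4 = 1/2 ∫_{-2}^{2} ψ(s) sin(2*pi*s) ds.
Integrating by parts (boundary term plus one more integral), an antiderivative of (s - 1) sin(2*pi*s) is -s*cos(2*pi*s)/(2*pi) + sin(2*pi*s)/(4*pi**2) + cos(2*pi*s)/(2*pi); evaluating from -2 to 2: ∫_{-2}^{2} (s - 1) sin(2*pi*s) ds = (-1/(2*pi)) - (3/(2*pi)) = -2/pi.
Hence b_4 = (1/2)·(-2/pi) = -1/pi.

-1/pi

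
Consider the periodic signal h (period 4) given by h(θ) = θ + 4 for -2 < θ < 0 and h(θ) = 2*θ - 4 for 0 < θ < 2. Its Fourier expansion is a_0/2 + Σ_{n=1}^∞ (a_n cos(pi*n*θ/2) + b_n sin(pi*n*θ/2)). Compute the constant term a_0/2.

1/2

a_0 = 1/2 ∫_{-2}^{2} h(θ) dθ = 1/2 · (2) = 1.
So the constant term a_0/2 = 1/2.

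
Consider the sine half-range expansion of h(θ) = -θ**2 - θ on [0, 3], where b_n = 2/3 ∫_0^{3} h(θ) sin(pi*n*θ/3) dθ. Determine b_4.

6/pi

b_4 = 2/3 ∫_0^{3} (-θ**2 - θ) sin(4*pi*θ/3) dθ.
Integrating by parts twice (tabular method), an antiderivative of (-θ**2 - θ) sin(4*pi*θ/3) is 3*θ**2*cos(4*pi*θ/3)/(4*pi) - 9*θ*sin(4*pi*θ/3)/(8*pi**2) + 3*θ*cos(4*pi*θ/3)/(4*pi) - 9*sin(4*pi*θ/3)/(16*pi**2) - 27*cos(4*pi*θ/3)/(32*pi**3); evaluating from 0 to 3: ∫_{0}^{3} (-θ**2 - θ) sin(4*pi*θ/3) dθ = (-27/(32*pi**3) + 9/pi) - (-27/(32*pi**3)) = 9/pi.
Hence b_4 = (2/3)·(9/pi) = 6/pi.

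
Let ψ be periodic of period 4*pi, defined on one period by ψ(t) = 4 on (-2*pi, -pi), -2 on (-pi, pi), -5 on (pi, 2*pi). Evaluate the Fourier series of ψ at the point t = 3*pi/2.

ψ is continuous at t = 3*pi/2 with value -5, so the series converges to -5 there.

-5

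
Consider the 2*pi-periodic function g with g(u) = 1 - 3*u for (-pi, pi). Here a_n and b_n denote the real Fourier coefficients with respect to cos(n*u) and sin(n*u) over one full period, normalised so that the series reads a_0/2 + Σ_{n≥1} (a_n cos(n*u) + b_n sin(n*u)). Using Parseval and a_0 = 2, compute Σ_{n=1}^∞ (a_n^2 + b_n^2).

6*pi**2

Parseval: a_0^2/2 + Σ_{n≥1} (a_n^2+b_n^2) = 1/pi ∫_{-pi}^{pi} g(u)^2 du = 2 + 6*pi**2.
Subtract a_0^2/2 = 2: Σ (a_n^2+b_n^2) = 6*pi**2.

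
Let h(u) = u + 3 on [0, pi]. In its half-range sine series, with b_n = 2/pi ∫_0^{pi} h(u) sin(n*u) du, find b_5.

2*(pi + 6)/(5*pi)

b_5 = 2/pi ∫_0^{pi} (u + 3) sin(5*u) du.
Integrating by parts (boundary term plus one more integral), an antiderivative of (u + 3) sin(5*u) is -u*cos(5*u)/5 + sin(5*u)/25 - 3*cos(5*u)/5; evaluating from 0 to pi: ∫_{0}^{pi} (u + 3) sin(5*u) du = (3/5 + pi/5) - (-3/5) = pi/5 + 6/5.
Hence b_5 = (2/pi)·(pi/5 + 6/5) = 2*(pi + 6)/(5*pi).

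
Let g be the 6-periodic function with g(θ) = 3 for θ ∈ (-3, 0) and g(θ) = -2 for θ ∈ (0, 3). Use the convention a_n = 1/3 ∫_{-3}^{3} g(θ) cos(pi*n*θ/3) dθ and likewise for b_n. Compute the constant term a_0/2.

1/2

a_0 = 1/3 ∫_{-3}^{3} g(θ) dθ = 1/3 · (3) = 1.
So the constant term a_0/2 = 1/2.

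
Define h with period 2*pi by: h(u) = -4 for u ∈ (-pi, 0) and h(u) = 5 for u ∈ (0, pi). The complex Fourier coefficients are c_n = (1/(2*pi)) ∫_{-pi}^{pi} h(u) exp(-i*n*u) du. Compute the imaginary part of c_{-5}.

9/(5*pi)

Since h is real-valued, Im(c_{-5}) = -(1/(2*pi)) ∫_{-pi}^{pi} h(u) sin(-5*u) du = b_{5}/2.
Split the integral at the breakpoints.
Directly, an antiderivative of (-4) sin(-5*u) is -4*cos(5*u)/5; evaluating from -pi to 0: ∫_{-pi}^{0} (-4) sin(-5*u) du = (-4/5) - (4/5) = -8/5.
Directly, an antiderivative of (5) sin(-5*u) is cos(5*u); evaluating from 0 to pi: ∫_{0}^{pi} (5) sin(-5*u) du = (-1) - (1) = -2.
So ∫_{-pi}^{pi} h(u) sin(-5*u) du = -18/5.
Hence Im(c_{-5}) = (-1/(2*pi))·(-18/5) = 9/(5*pi).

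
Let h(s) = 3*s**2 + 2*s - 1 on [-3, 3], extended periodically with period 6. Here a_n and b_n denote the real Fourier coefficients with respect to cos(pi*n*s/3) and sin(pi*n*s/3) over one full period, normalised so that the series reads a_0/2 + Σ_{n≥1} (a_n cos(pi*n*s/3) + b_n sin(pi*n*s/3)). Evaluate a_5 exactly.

a_5 = 1/3 ∫_{-3}^{3} h(s) cos(5*pi*s/3) ds.
Integrating by parts twice (tabular method), an antiderivative of (3*s**2 + 2*s - 1) cos(5*pi*s/3) is 9*s**2*sin(5*pi*s/3)/(5*pi) + 6*s*sin(5*pi*s/3)/(5*pi) + 54*s*cos(5*pi*s/3)/(25*pi**2) - 3*sin(5*pi*s/3)/(5*pi) - 162*sin(5*pi*s/3)/(125*pi**3) + 18*cos(5*pi*s/3)/(25*pi**2); evaluating from -3 to 3: ∫_{-3}^{3} (3*s**2 + 2*s - 1) cos(5*pi*s/3) ds = (-36/(5*pi**2)) - (144/(25*pi**2)) = -324/(25*pi**2).
Hence a_5 = (1/3)·(-324/(25*pi**2)) = -108/(25*pi**2).

-108/(25*pi**2)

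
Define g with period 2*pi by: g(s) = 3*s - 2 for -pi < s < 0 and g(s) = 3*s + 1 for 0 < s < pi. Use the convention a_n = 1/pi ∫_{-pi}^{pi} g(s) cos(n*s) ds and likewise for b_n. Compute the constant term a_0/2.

a_0 = 1/pi ∫_{-pi}^{pi} g(s) ds = 1/pi · (-pi) = -1.
So the constant term a_0/2 = -1/2.

-1/2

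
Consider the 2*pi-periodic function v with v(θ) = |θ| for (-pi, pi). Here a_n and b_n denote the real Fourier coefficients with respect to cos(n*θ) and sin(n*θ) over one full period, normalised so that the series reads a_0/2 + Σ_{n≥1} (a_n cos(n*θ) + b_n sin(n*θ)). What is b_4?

0

b_4 = 1/pi ∫_{-pi}^{pi} v(θ) sin(4*θ) dθ.
v is even and sin(4*θ) is odd, so the integrand is odd over a symmetric interval and the integral vanishes.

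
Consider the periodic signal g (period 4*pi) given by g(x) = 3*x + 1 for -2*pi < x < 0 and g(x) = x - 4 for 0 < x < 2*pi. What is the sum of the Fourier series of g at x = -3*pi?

-4 + pi

x = -3*pi differs from x = pi by -1 full period(s), and the series is 4*pi-periodic.
g is continuous at x = pi with value -4 + pi, so the series converges to -4 + pi there.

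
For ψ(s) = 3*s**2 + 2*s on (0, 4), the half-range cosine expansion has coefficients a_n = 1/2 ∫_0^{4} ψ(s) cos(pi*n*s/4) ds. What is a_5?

-224/(25*pi**2)

a_5 = 1/2 ∫_0^{4} (3*s**2 + 2*s) cos(5*pi*s/4) ds.
Integrating by parts twice (tabular method), an antiderivative of (3*s**2 + 2*s) cos(5*pi*s/4) is 12*s**2*sin(5*pi*s/4)/(5*pi) + 8*s*sin(5*pi*s/4)/(5*pi) + 96*s*cos(5*pi*s/4)/(25*pi**2) - 384*sin(5*pi*s/4)/(125*pi**3) + 32*cos(5*pi*s/4)/(25*pi**2); evaluating from 0 to 4: ∫_{0}^{4} (3*s**2 + 2*s) cos(5*pi*s/4) ds = (-416/(25*pi**2)) - (32/(25*pi**2)) = -448/(25*pi**2).
Hence a_5 = (1/2)·(-448/(25*pi**2)) = -224/(25*pi**2).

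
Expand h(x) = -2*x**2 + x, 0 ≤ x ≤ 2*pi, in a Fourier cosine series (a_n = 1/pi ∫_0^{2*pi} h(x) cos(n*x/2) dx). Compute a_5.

8*(-1 + 4*pi)/(25*pi)

a_5 = 1/pi ∫_0^{2*pi} (-2*x**2 + x) cos(5*x/2) dx.
Integrating by parts twice (tabular method), an antiderivative of (-2*x**2 + x) cos(5*x/2) is -4*x**2*sin(5*x/2)/5 + 2*x*sin(5*x/2)/5 - 16*x*cos(5*x/2)/25 + 32*sin(5*x/2)/125 + 4*cos(5*x/2)/25; evaluating from 0 to 2*pi: ∫_{0}^{2*pi} (-2*x**2 + x) cos(5*x/2) dx = (-4/25 + 32*pi/25) - (4/25) = -8/25 + 32*pi/25.
Hence a_5 = (1/pi)·(-8/25 + 32*pi/25) = 8*(-1 + 4*pi)/(25*pi).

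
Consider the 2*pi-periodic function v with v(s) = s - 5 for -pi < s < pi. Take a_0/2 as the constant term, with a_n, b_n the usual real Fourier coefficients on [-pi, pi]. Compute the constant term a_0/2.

a_0 = 1/pi ∫_{-pi}^{pi} v(s) ds = 1/pi · (-10*pi) = -10.
So the constant term a_0/2 = -5.

-5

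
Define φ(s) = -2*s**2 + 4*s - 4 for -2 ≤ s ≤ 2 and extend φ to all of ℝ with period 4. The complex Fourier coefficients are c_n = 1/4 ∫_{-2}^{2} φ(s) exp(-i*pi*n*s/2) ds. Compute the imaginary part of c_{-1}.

8/pi

Since φ is real-valued, Im(c_{-1}) = -1/4 ∫_{-2}^{2} φ(s) sin(-pi*s/2) ds = b_{1}/2.
Integrating by parts twice (tabular method), an antiderivative of (-2*s**2 + 4*s - 4) sin(-pi*s/2) is -4*s**2*cos(pi*s/2)/pi + 16*s*sin(pi*s/2)/pi**2 + 8*s*cos(pi*s/2)/pi - 16*sin(pi*s/2)/pi**2 - 8*cos(pi*s/2)/pi + 32*cos(pi*s/2)/pi**3; evaluating from -2 to 2: ∫_{-2}^{2} (-2*s**2 + 4*s - 4) sin(-pi*s/2) ds = (-32/pi**3 + 8/pi) - (-32/pi**3 + 40/pi) = -32/pi.
Hence Im(c_{-1}) = (-1/4)·(-32/pi) = 8/pi.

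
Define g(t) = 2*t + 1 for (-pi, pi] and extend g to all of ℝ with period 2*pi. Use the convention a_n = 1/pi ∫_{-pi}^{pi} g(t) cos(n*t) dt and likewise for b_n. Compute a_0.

a_0 = 1/pi ∫_{-pi}^{pi} g(t) dt = 1/pi · (2*pi) = 2.

2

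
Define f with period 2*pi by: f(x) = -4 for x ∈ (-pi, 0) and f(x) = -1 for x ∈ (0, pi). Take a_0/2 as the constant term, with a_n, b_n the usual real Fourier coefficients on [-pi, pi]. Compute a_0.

a_0 = 1/pi ∫_{-pi}^{pi} f(x) dx = 1/pi · (-5*pi) = -5.

-5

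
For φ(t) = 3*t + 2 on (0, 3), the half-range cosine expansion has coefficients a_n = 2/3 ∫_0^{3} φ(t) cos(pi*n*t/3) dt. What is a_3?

a_3 = 2/3 ∫_0^{3} (3*t + 2) cos(pi*t) dt.
Integrating by parts (boundary term plus one more integral), an antiderivative of (3*t + 2) cos(pi*t) is 3*t*sin(pi*t)/pi + 2*sin(pi*t)/pi + 3*cos(pi*t)/pi**2; evaluating from 0 to 3: ∫_{0}^{3} (3*t + 2) cos(pi*t) dt = (-3/pi**2) - (3/pi**2) = -6/pi**2.
Hence a_3 = (2/3)·(-6/pi**2) = -4/pi**2.

-4/pi**2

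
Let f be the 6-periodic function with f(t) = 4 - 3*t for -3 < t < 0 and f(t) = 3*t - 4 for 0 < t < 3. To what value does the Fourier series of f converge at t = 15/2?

1/2

t = 15/2 differs from t = 3/2 by 1 full period(s), and the series is 6-periodic.
f is continuous at t = 3/2 with value 1/2, so the series converges to 1/2 there.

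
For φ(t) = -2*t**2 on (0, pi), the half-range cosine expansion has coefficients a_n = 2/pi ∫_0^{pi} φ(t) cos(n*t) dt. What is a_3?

a_3 = 2/pi ∫_0^{pi} (-2*t**2) cos(3*t) dt.
Integrating by parts twice (tabular method), an antiderivative of (-2*t**2) cos(3*t) is -2*t**2*sin(3*t)/3 - 4*t*cos(3*t)/9 + 4*sin(3*t)/27; evaluating from 0 to pi: ∫_{0}^{pi} (-2*t**2) cos(3*t) dt = (4*pi/9) - (0) = 4*pi/9.
Hence a_3 = (2/pi)·(4*pi/9) = 8/9.

8/9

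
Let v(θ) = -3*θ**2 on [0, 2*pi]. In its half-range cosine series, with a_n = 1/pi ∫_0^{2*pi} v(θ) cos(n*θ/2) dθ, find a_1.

a_1 = 1/pi ∫_0^{2*pi} (-3*θ**2) cos(θ/2) dθ.
Integrating by parts twice (tabular method), an antiderivative of (-3*θ**2) cos(θ/2) is -6*θ**2*sin(θ/2) - 24*θ*cos(θ/2) + 48*sin(θ/2); evaluating from 0 to 2*pi: ∫_{0}^{2*pi} (-3*θ**2) cos(θ/2) dθ = (48*pi) - (0) = 48*pi.
Hence a_1 = (1/pi)·(48*pi) = 48.

48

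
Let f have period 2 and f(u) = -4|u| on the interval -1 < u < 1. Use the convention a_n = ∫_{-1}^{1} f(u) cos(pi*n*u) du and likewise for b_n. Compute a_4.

a_4 = ∫_{-1}^{1} f(u) cos(4*pi*u) du.
f is even and cos(4*pi*u) is even, so the integrand is even and a_4 = 2 ∫_0^{1} f(u) cos(4*pi*u) du.
Integrating by parts (boundary term plus one more integral), an antiderivative of (-4*u) cos(4*pi*u) is -u*sin(4*pi*u)/pi - cos(4*pi*u)/(4*pi**2); evaluating from 0 to 1: ∫_{0}^{1} (-4*u) cos(4*pi*u) du = (-1/(4*pi**2)) - (-1/(4*pi**2)) = 0.
Hence a_4 = 2·(0) = 0.

0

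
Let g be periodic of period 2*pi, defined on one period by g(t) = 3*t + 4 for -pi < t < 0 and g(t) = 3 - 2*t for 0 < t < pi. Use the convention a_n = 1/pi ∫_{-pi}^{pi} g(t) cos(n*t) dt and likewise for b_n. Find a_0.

a_0 = 1/pi ∫_{-pi}^{pi} g(t) dt = 1/pi · (pi*(14 - 5*pi)/2) = 7 - 5*pi/2.

7 - 5*pi/2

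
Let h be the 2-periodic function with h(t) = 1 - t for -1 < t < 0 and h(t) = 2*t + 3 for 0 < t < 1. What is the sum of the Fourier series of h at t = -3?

7/2

t = -3 differs from t = -1 by -1 full period(s), and the series is 2-periodic.
At t = -1 the one-sided limits are h(-1^-) = 5 and h(-1^+) = 2.
By Dirichlet's theorem the series converges to their average, [(5) + (2)]/2 = 7/2.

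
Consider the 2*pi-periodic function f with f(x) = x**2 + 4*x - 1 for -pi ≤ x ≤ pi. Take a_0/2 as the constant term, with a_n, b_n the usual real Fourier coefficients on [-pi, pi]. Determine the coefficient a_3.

-4/9

a_3 = 1/pi ∫_{-pi}^{pi} f(x) cos(3*x) dx.
Integrating by parts twice (tabular method), an antiderivative of (x**2 + 4*x - 1) cos(3*x) is x**2*sin(3*x)/3 + 4*x*sin(3*x)/3 + 2*x*cos(3*x)/9 - 11*sin(3*x)/27 + 4*cos(3*x)/9; evaluating from -pi to pi: ∫_{-pi}^{pi} (x**2 + 4*x - 1) cos(3*x) dx = (-2*pi/9 - 4/9) - (-4/9 + 2*pi/9) = -4*pi/9.
Hence a_3 = (1/pi)·(-4*pi/9) = -4/9.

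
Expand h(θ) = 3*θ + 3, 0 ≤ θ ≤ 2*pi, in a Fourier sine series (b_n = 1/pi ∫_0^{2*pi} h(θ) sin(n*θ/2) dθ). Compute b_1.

12/pi + 12

b_1 = 1/pi ∫_0^{2*pi} (3*θ + 3) sin(θ/2) dθ.
Integrating by parts (boundary term plus one more integral), an antiderivative of (3*θ + 3) sin(θ/2) is -6*θ*cos(θ/2) + 12*sin(θ/2) - 6*cos(θ/2); evaluating from 0 to 2*pi: ∫_{0}^{2*pi} (3*θ + 3) sin(θ/2) dθ = (6 + 12*pi) - (-6) = 12 + 12*pi.
Hence b_1 = (1/pi)·(12 + 12*pi) = 12/pi + 12.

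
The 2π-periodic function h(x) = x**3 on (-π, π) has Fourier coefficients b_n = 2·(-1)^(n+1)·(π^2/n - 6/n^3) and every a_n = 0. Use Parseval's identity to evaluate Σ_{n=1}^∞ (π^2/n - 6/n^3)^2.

pi**6/14

Parseval: Σ b_n^2 = (1/π) ∫_{-π}^{π} h(x)^2 dx = 2*pi**6/7.
b_n^2 = 4·(π^2/n - 6/n^3)^2, so the sum equals (2*pi**6/7)/4 = pi**6/14.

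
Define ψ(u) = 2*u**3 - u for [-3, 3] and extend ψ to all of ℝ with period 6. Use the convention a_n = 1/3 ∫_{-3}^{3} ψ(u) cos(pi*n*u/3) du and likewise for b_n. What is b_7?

6*(-108 + 833*pi**2)/(343*pi**3)

b_7 = 1/3 ∫_{-3}^{3} ψ(u) sin(7*pi*u/3) du.
ψ is odd and sin(7*pi*u/3) is odd, so the integrand is even and b_7 = 2/3 ∫_0^{3} ψ(u) sin(7*pi*u/3) du.
Integrating by parts three times (tabular method), an antiderivative of (2*u**3 - u) sin(7*pi*u/3) is -6*u**3*cos(7*pi*u/3)/(7*pi) + 54*u**2*sin(7*pi*u/3)/(49*pi**2) + 324*u*cos(7*pi*u/3)/(343*pi**3) + 3*u*cos(7*pi*u/3)/(7*pi) - 9*sin(7*pi*u/3)/(49*pi**2) - 972*sin(7*pi*u/3)/(2401*pi**4); evaluating from 0 to 3: ∫_{0}^{3} (2*u**3 - u) sin(7*pi*u/3) du = (9*(-108 + 833*pi**2)/(343*pi**3)) - (0) = 9*(-108 + 833*pi**2)/(343*pi**3).
Hence b_7 = (2/3)·(9*(-108 + 833*pi**2)/(343*pi**3)) = 6*(-108 + 833*pi**2)/(343*pi**3).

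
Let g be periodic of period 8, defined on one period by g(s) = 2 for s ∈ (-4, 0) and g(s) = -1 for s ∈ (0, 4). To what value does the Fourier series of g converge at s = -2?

g is continuous at s = -2 with value 2, so the series converges to 2 there.

2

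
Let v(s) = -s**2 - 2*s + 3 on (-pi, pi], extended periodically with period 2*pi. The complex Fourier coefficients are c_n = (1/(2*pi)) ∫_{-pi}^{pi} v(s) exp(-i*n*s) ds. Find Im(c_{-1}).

-2

Since v is real-valued, Im(c_{-1}) = -(1/(2*pi)) ∫_{-pi}^{pi} v(s) sin(-s) ds = b_{1}/2.
Integrating by parts twice (tabular method), an antiderivative of (-s**2 - 2*s + 3) sin(-s) is -s**2*cos(s) + 2*s*sin(s) - 2*s*cos(s) + 2*sin(s) + 5*cos(s); evaluating from -pi to pi: ∫_{-pi}^{pi} (-s**2 - 2*s + 3) sin(-s) ds = (-5 + 2*pi + pi**2) - (-2*pi - 5 + pi**2) = 4*pi.
Hence Im(c_{-1}) = (-1/(2*pi))·(4*pi) = -2.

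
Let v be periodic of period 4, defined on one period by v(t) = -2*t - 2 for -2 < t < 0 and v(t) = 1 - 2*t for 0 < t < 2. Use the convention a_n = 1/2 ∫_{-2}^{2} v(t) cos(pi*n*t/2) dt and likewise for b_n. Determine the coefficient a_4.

a_4 = 1/2 ∫_{-2}^{2} v(t) cos(2*pi*t) dt.
Split the integral at the breakpoints.
Integrating by parts (boundary term plus one more integral), an antiderivative of (-2*t - 2) cos(2*pi*t) is -t*sin(2*pi*t)/pi - sin(2*pi*t)/pi - cos(2*pi*t)/(2*pi**2); evaluating from -2 to 0: ∫_{-2}^{0} (-2*t - 2) cos(2*pi*t) dt = (-1/(2*pi**2)) - (-1/(2*pi**2)) = 0.
Integrating by parts (boundary term plus one more integral), an antiderivative of (1 - 2*t) cos(2*pi*t) is -t*sin(2*pi*t)/pi + sin(2*pi*t)/(2*pi) - cos(2*pi*t)/(2*pi**2); evaluating from 0 to 2: ∫_{0}^{2} (1 - 2*t) cos(2*pi*t) dt = (-1/(2*pi**2)) - (-1/(2*pi**2)) = 0.
Summing the pieces and multiplying by (1/2) gives a_4 = 0.

0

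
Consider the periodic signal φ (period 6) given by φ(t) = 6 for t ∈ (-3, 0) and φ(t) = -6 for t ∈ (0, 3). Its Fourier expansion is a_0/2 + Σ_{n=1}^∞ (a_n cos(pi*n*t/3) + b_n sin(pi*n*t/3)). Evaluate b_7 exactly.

b_7 = 1/3 ∫_{-3}^{3} φ(t) sin(7*pi*t/3) dt.
φ is odd and sin(7*pi*t/3) is odd, so the integrand is even and b_7 = 2/3 ∫_0^{3} φ(t) sin(7*pi*t/3) dt.
Directly, an antiderivative of (-6) sin(7*pi*t/3) is 18*cos(7*pi*t/3)/(7*pi); evaluating from 0 to 3: ∫_{0}^{3} (-6) sin(7*pi*t/3) dt = (-18/(7*pi)) - (18/(7*pi)) = -36/(7*pi).
Hence b_7 = (2/3)·(-36/(7*pi)) = -24/(7*pi).

-24/(7*pi)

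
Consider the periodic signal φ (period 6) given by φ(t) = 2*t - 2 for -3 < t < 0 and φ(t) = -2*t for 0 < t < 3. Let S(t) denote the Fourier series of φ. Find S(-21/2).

-3

t = -21/2 differs from t = 3/2 by -2 full period(s), and the series is 6-periodic.
φ is continuous at t = 3/2 with value -3, so the series converges to -3 there.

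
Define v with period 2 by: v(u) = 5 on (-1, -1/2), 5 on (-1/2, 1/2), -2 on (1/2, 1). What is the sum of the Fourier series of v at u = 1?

3/2

At u = 1 the one-sided limits are v(1^-) = -2 and v(1^+) = 5.
By Dirichlet's theorem the series converges to their average, [(-2) + (5)]/2 = 3/2.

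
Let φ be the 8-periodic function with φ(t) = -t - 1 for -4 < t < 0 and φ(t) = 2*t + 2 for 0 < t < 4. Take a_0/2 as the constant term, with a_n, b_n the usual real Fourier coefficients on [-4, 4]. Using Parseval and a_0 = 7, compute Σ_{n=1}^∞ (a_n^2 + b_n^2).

Parseval: a_0^2/2 + Σ_{n≥1} (a_n^2+b_n^2) = 1/4 ∫_{-4}^{4} φ(t)^2 dt = 131/3.
Subtract a_0^2/2 = 49/2: Σ (a_n^2+b_n^2) = 115/6.

115/6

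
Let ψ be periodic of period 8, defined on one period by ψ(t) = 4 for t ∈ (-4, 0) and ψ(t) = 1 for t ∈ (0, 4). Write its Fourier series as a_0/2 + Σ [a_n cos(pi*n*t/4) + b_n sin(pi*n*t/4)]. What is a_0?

5

a_0 = 1/4 ∫_{-4}^{4} ψ(t) dt = 1/4 · (20) = 5.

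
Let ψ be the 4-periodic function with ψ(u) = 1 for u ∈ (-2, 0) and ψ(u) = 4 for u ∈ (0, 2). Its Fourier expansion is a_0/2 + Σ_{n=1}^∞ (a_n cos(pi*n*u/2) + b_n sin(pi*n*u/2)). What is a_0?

a_0 = 1/2 ∫_{-2}^{2} ψ(u) du = 1/2 · (10) = 5.

5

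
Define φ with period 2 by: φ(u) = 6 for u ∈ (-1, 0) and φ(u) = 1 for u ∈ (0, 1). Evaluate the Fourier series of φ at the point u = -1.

At u = -1 the one-sided limits are φ(-1^-) = 1 and φ(-1^+) = 6.
By Dirichlet's theorem the series converges to their average, [(1) + (6)]/2 = 7/2.

7/2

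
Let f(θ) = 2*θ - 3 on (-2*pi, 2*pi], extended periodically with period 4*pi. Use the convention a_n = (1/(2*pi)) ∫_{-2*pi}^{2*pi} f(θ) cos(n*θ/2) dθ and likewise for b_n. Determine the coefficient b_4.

b_4 = (1/(2*pi)) ∫_{-2*pi}^{2*pi} f(θ) sin(2*θ) dθ.
Integrating by parts (boundary term plus one more integral), an antiderivative of (2*θ - 3) sin(2*θ) is -θ*cos(2*θ) + sin(2*θ)/2 + 3*cos(2*θ)/2; evaluating from -2*pi to 2*pi: ∫_{-2*pi}^{2*pi} (2*θ - 3) sin(2*θ) dθ = (3/2 - 2*pi) - (3/2 + 2*pi) = -4*pi.
Hence b_4 = (1/(2*pi))·(-4*pi) = -2.

-2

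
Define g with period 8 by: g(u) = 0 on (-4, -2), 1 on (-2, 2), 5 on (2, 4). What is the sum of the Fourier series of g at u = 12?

u = 12 differs from u = 4 by 1 full period(s), and the series is 8-periodic.
At u = 4 the one-sided limits are g(4^-) = 5 and g(4^+) = 0.
By Dirichlet's theorem the series converges to their average, [(5) + (0)]/2 = 5/2.

5/2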